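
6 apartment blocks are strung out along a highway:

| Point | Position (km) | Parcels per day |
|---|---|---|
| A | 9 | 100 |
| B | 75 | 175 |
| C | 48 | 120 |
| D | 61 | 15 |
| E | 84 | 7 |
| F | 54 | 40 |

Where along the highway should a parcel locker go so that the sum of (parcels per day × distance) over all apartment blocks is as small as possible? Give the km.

For a sum of weighted absolute distances on a line, the optimum is the weighted median (not the mean). Total weight W = 457; half-weight = 228.5.
Sort by position and accumulate weight:
  km 9 (A, w=100) → cum 100
  km 48 (C, w=120) → cum 220
  km 54 (F, w=40) → cum 260  ≥ 228.5 → median here
  km 61 (D, w=15) → cum 275
  km 75 (B, w=175) → cum 450
  km 84 (E, w=7) → cum 457
Optimal location: km 54.

x = 54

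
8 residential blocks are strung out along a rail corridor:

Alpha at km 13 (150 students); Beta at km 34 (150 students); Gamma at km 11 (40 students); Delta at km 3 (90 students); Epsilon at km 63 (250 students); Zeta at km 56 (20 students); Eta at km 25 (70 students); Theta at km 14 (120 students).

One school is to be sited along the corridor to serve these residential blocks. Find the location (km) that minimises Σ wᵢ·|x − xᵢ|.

For a sum of weighted absolute distances on a line, the optimum is the weighted median (not the mean). Total weight W = 890; half-weight = 445.
Sort by position and accumulate weight:
  km 3 (Delta, w=90) → cum 90
  km 11 (Gamma, w=40) → cum 130
  km 13 (Alpha, w=150) → cum 280
  km 14 (Theta, w=120) → cum 400
  km 25 (Eta, w=70) → cum 470  ≥ 445 → median here
  km 34 (Beta, w=150) → cum 620
  km 56 (Zeta, w=20) → cum 640
  km 63 (Epsilon, w=250) → cum 890
Optimal location: km 25.

x = 25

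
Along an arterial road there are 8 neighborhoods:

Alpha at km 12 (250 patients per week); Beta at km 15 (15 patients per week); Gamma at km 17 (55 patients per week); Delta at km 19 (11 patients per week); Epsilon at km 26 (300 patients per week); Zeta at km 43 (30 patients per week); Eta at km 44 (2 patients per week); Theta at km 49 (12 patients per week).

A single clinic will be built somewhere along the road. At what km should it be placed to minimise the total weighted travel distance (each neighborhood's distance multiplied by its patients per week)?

For a sum of weighted absolute distances on a line, the optimum is the weighted median (not the mean). Total weight W = 675; half-weight = 337.5.
Sort by position and accumulate weight:
  km 12 (Alpha, w=250) → cum 250
  km 15 (Beta, w=15) → cum 265
  km 17 (Gamma, w=55) → cum 320
  km 19 (Delta, w=11) → cum 331
  km 26 (Epsilon, w=300) → cum 631  ≥ 337.5 → median here
  km 43 (Zeta, w=30) → cum 661
  km 44 (Eta, w=2) → cum 663
  km 49 (Theta, w=12) → cum 675
Optimal location: km 26.

x = 26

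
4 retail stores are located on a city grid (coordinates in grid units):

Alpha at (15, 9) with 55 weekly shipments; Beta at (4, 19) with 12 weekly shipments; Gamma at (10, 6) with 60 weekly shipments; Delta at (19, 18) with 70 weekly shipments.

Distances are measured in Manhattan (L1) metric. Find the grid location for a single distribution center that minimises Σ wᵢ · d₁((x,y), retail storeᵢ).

(15, 9)

Manhattan distance separates: Σwᵢ(|x−xᵢ|+|y−yᵢ|) = Σwᵢ|x−xᵢ| + Σwᵢ|y−yᵢ|, so x and y are optimised independently as 1-D weighted medians.
Total weight W = 197; half = 98.5.
x-coordinate, sorted with cumulative weight:
  x=4 (Beta, w=12) cum 12
  x=10 (Gamma, w=60) cum 72
  x=15 (Alpha, w=55) cum 127  ← median
  x=19 (Delta, w=70) cum 197
⇒ x* = 15
y-coordinate, sorted with cumulative weight:
  y=6 (Gamma, w=60) cum 60
  y=9 (Alpha, w=55) cum 115  ← median
  y=18 (Delta, w=70) cum 185
  y=19 (Beta, w=12) cum 197
⇒ y* = 9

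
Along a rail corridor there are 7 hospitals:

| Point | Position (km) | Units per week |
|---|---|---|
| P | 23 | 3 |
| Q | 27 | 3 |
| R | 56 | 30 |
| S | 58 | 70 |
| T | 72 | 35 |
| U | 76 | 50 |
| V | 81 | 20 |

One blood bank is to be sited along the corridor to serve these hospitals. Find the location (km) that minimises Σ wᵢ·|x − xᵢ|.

For a sum of weighted absolute distances on a line, the optimum is the weighted median (not the mean). Total weight W = 211; half-weight = 105.5.
Sort by position and accumulate weight:
  km 23 (P, w=3) → cum 3
  km 27 (Q, w=3) → cum 6
  km 56 (R, w=30) → cum 36
  km 58 (S, w=70) → cum 106  ≥ 105.5 → median here
  km 72 (T, w=35) → cum 141
  km 76 (U, w=50) → cum 191
  km 81 (V, w=20) → cum 211
Optimal location: km 58.

x = 58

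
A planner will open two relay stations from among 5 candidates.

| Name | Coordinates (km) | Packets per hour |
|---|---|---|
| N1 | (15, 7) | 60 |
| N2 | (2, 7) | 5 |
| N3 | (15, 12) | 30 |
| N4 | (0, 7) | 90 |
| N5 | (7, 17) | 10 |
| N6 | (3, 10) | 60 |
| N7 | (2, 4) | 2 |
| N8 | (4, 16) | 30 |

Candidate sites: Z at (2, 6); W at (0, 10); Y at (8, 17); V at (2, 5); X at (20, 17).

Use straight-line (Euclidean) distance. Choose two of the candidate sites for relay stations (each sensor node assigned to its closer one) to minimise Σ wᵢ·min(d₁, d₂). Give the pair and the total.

{Z, Y}, total 1581.8

Evaluate every pair (each demand assigned to the nearer of the two):
  {Z, Y}: total = 1581.8
  {W, Y}: total = 1604.8
  {W, X}: total = 1679.0
  {Y, V}: total = 1696.7
  {Z, X}: total = 1767.4
  {Z, W}: total = 1917.4
  {V, X}: total = 1920.9
  {W, V}: total = 1994.0
  {Z, V}: total = 2094.2
  {Y, X}: total = 2772.3
Best pair: {Z, Y} with total 1581.8.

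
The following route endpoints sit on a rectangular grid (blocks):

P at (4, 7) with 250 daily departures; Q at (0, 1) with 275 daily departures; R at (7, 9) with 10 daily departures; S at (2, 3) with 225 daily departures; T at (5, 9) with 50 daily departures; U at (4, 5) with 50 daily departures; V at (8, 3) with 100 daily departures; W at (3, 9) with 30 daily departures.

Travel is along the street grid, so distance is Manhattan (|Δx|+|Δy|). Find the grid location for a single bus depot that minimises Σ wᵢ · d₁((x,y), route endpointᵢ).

(2, 3)

Manhattan distance separates: Σwᵢ(|x−xᵢ|+|y−yᵢ|) = Σwᵢ|x−xᵢ| + Σwᵢ|y−yᵢ|, so x and y are optimised independently as 1-D weighted medians.
Total weight W = 990; half = 495.
x-coordinate, sorted with cumulative weight:
  x=0 (Q, w=275) cum 275
  x=2 (S, w=225) cum 500  ← median
  x=3 (W, w=30) cum 530
  x=4 (P, w=250) cum 780
  x=4 (U, w=50) cum 830
  x=5 (T, w=50) cum 880
  x=7 (R, w=10) cum 890
  x=8 (V, w=100) cum 990
⇒ x* = 2
y-coordinate, sorted with cumulative weight:
  y=1 (Q, w=275) cum 275
  y=3 (S, w=225) cum 500  ← median
  y=3 (V, w=100) cum 600
  y=5 (U, w=50) cum 650
  y=7 (P, w=250) cum 900
  y=9 (R, w=10) cum 910
  y=9 (T, w=50) cum 960
  y=9 (W, w=30) cum 990
⇒ y* = 3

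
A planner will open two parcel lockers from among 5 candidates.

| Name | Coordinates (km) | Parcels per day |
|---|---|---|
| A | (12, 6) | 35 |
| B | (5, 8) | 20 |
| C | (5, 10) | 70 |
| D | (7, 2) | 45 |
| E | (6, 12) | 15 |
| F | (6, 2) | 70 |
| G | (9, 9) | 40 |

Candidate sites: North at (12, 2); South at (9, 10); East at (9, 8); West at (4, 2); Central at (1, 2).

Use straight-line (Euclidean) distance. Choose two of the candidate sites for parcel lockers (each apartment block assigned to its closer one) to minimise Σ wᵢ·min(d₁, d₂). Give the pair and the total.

Evaluate every pair (each demand assigned to the nearer of the two):
  {East, West}: total = 909.2
  {South, West}: total = 913.5
  {North, South}: total = 1248.5
  {East, Central}: total = 1254.2
  {South, Central}: total = 1258.5
  {North, East}: total = 1279.2
  {South, East}: total = 1334.5
  {North, West}: total = 1558.6
  {West, Central}: total = 1771.1
  {North, Central}: total = 1957.7
Best pair: {East, West} with total 909.2.

{East, West}, total 909.2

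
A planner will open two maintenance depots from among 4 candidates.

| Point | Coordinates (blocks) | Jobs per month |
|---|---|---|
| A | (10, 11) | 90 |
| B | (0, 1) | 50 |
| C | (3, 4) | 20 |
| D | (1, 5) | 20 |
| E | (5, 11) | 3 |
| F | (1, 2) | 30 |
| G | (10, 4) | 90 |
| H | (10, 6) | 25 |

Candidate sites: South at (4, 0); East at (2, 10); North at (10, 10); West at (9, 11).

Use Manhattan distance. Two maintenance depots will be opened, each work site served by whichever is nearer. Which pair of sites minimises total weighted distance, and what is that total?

Evaluate every pair (each demand assigned to the nearer of the two):
  {South, North}: total = 1408
  {South, West}: total = 1632
  {East, North}: total = 1822
  {East, West}: total = 2052
  {South, East}: total = 2642
  {North, West}: total = 2742
Best pair: {South, North} with total 1408.

{South, North}, total 1408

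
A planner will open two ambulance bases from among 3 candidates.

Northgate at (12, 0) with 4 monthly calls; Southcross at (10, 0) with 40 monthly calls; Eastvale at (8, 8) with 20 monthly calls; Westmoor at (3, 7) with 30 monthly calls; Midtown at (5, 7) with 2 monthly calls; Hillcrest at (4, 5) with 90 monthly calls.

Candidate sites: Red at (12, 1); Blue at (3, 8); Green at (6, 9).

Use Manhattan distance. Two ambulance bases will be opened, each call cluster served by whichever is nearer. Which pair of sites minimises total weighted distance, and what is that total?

Evaluate every pair (each demand assigned to the nearer of the two):
  {Red, Blue}: total = 620
  {Red, Green}: total = 880
  {Blue, Green}: total = 1036
Best pair: {Red, Blue} with total 620.

{Red, Blue}, total 620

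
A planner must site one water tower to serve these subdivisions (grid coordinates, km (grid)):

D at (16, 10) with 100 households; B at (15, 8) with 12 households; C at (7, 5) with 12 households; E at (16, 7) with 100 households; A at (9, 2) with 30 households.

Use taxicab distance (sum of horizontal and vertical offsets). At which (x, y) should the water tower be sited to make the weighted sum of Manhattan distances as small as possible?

Manhattan distance separates: Σwᵢ(|x−xᵢ|+|y−yᵢ|) = Σwᵢ|x−xᵢ| + Σwᵢ|y−yᵢ|, so x and y are optimised independently as 1-D weighted medians.
Total weight W = 254; half = 127.
x-coordinate, sorted with cumulative weight:
  x=7 (C, w=12) cum 12
  x=9 (A, w=30) cum 42
  x=15 (B, w=12) cum 54
  x=16 (D, w=100) cum 154  ← median
  x=16 (E, w=100) cum 254
⇒ x* = 16
y-coordinate, sorted with cumulative weight:
  y=2 (A, w=30) cum 30
  y=5 (C, w=12) cum 42
  y=7 (E, w=100) cum 142  ← median
  y=8 (B, w=12) cum 154
  y=10 (D, w=100) cum 254
⇒ y* = 7

(16, 7)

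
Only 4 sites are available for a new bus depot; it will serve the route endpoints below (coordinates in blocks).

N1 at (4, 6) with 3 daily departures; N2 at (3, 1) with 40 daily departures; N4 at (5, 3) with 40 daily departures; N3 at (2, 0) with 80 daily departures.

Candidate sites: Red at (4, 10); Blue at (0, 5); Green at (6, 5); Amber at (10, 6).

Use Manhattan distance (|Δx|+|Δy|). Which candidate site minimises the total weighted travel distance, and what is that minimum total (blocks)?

Green, total 1129 blocks

Total weighted distance at each candidate:
  Red (4, 10): total = 1692
  Blue (0, 5): total = 1135
  Green (6, 5): total = 1129
  Amber (10, 6): total = 1938
Minimum is at Green with total 1129 blocks.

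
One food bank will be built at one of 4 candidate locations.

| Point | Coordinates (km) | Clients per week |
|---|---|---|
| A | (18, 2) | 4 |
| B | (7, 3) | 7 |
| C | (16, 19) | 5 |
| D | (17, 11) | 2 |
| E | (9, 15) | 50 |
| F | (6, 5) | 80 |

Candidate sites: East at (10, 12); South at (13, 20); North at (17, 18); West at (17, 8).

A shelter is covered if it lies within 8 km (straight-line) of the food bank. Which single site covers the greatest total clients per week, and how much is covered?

South, covering 55

Coverage radius r = 8 km; a point is covered iff (Δx)²+(Δy)² ≤ 8² = 64.
  East (10, 12): covers {D, E} → 52
  South (13, 20): covers {C, E} → 55
  North (17, 18): covers {C, D} → 7
  West (17, 8): covers {A, D} → 6
Maximum coverage at South: 55 clients per week.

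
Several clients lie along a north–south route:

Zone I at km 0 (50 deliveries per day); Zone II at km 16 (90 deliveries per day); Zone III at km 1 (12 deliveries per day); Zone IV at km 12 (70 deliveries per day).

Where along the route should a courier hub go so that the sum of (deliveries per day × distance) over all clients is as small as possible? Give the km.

x = 12

For a sum of weighted absolute distances on a line, the optimum is the weighted median (not the mean). Total weight W = 222; half-weight = 111.
Sort by position and accumulate weight:
  km 0 (Zone I, w=50) → cum 50
  km 1 (Zone III, w=12) → cum 62
  km 12 (Zone IV, w=70) → cum 132  ≥ 111 → median here
  km 16 (Zone II, w=90) → cum 222
Optimal location: km 12.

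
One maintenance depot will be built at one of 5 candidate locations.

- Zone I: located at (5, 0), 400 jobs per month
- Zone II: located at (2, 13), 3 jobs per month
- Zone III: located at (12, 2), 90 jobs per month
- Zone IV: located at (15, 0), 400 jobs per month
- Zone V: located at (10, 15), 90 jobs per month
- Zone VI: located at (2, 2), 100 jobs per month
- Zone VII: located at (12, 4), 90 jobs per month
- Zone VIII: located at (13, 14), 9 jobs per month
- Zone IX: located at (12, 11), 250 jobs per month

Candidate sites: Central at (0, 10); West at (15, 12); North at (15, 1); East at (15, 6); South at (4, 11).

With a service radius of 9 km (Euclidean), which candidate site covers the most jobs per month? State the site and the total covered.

Coverage radius r = 9 km; a point is covered iff (Δx)²+(Δy)² ≤ 9² = 81.
  Central (0, 10): covers {Zone II, Zone VI} → 103
  West (15, 12): covers {Zone V, Zone VII, Zone VIII, Zone IX} → 439
  North (15, 1): covers {Zone III, Zone IV, Zone VII} → 580
  East (15, 6): covers {Zone III, Zone IV, Zone VII, Zone VIII, Zone IX} → 839
  South (4, 11): covers {Zone II, Zone V, Zone IX} → 343
Maximum coverage at East: 839 jobs per month.

East, covering 839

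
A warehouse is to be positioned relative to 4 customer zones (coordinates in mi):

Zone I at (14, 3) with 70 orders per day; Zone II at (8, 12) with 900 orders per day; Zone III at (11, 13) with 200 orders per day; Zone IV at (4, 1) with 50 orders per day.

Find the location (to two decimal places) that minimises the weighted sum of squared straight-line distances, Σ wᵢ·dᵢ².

The minimiser of Σwᵢ‖p−pᵢ‖² is the weighted centroid p* = (Σwᵢpᵢ)/(Σwᵢ).
Σwᵢ = 1220.
Σwᵢxᵢ = 70·14 + 900·8 + 200·11 + 50·4 = 10580.
Σwᵢyᵢ = 70·3 + 900·12 + 200·13 + 50·1 = 13660.
x* = 10580/1220 = 8.67, y* = 13660/1220 = 11.20.

(8.67, 11.20)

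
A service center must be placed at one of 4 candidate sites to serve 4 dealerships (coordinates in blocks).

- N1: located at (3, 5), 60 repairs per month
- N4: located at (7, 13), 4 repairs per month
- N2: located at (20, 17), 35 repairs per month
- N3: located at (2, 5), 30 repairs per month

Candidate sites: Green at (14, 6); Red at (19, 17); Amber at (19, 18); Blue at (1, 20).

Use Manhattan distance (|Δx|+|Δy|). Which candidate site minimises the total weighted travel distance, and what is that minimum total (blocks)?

Total weighted distance at each candidate:
  Green (14, 6): total = 1761
  Red (19, 17): total = 2649
  Amber (19, 18): total = 2778
  Blue (1, 20): total = 2322
Minimum is at Green with total 1761 blocks.

Green, total 1761 blocks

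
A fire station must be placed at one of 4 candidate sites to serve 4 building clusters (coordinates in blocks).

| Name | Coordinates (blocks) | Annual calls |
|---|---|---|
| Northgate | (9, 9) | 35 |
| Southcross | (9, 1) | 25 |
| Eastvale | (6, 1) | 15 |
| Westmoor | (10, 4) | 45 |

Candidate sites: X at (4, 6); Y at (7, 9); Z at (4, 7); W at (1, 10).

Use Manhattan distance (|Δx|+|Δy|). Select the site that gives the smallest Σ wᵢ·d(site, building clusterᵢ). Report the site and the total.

Y, total 815 blocks

Total weighted distance at each candidate:
  X (4, 6): total = 995
  Y (7, 9): total = 815
  Z (4, 7): total = 1045
  W (1, 10): total = 1625
Minimum is at Y with total 815 blocks.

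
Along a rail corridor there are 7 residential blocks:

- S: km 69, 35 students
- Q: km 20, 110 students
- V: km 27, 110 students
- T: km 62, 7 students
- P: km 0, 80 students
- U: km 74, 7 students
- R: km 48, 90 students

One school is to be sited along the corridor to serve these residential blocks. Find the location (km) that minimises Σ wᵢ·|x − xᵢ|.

x = 27

For a sum of weighted absolute distances on a line, the optimum is the weighted median (not the mean). Total weight W = 439; half-weight = 219.5.
Sort by position and accumulate weight:
  km 0 (P, w=80) → cum 80
  km 20 (Q, w=110) → cum 190
  km 27 (V, w=110) → cum 300  ≥ 219.5 → median here
  km 48 (R, w=90) → cum 390
  km 62 (T, w=7) → cum 397
  km 69 (S, w=35) → cum 432
  km 74 (U, w=7) → cum 439
Optimal location: km 27.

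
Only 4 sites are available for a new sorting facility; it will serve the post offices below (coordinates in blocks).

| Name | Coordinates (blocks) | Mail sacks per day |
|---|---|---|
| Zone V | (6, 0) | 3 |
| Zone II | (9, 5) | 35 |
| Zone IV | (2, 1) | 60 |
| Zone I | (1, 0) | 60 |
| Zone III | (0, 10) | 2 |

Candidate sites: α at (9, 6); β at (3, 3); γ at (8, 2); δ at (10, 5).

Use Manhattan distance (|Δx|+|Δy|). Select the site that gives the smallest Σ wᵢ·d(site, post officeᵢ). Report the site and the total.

Total weighted distance at each candidate:
  α (9, 6): total = 1648
  β (3, 3): total = 798
  γ (8, 2): total = 1144
  δ (10, 5): total = 1652
Minimum is at β with total 798 blocks.

β, total 798 blocks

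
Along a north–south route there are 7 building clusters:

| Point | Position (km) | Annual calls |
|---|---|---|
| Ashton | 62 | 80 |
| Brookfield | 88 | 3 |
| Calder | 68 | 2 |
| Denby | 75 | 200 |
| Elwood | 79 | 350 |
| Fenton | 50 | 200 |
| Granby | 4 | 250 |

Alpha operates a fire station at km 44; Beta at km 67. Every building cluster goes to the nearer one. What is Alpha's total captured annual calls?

The indifferent point is the midpoint (44+67)/2 = 55.5; building clusters left of it (closer to Alpha at 44) go to Alpha, those right go to Beta.
  Granby at 4 (w=250) → Alpha
  Fenton at 50 (w=200) → Alpha
  Ashton at 62 (w=80) → Beta
  Calder at 68 (w=2) → Beta
  Denby at 75 (w=200) → Beta
  Elwood at 79 (w=350) → Beta
  Brookfield at 88 (w=3) → Beta
Alpha captures 450; Beta captures 635.

450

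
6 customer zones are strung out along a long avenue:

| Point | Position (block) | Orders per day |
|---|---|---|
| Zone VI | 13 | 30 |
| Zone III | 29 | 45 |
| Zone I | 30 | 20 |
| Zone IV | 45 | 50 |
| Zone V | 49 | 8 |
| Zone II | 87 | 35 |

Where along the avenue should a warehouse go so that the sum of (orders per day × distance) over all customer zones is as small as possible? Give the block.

x = 30

For a sum of weighted absolute distances on a line, the optimum is the weighted median (not the mean). Total weight W = 188; half-weight = 94.
Sort by position and accumulate weight:
  block 13 (Zone VI, w=30) → cum 30
  block 29 (Zone III, w=45) → cum 75
  block 30 (Zone I, w=20) → cum 95  ≥ 94 → median here
  block 45 (Zone IV, w=50) → cum 145
  block 49 (Zone V, w=8) → cum 153
  block 87 (Zone II, w=35) → cum 188
Optimal location: block 30.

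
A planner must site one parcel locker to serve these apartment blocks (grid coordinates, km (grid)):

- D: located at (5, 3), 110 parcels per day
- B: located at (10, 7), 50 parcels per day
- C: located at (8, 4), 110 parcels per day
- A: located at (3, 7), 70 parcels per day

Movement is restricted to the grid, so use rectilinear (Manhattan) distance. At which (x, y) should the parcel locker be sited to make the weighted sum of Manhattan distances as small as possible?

Manhattan distance separates: Σwᵢ(|x−xᵢ|+|y−yᵢ|) = Σwᵢ|x−xᵢ| + Σwᵢ|y−yᵢ|, so x and y are optimised independently as 1-D weighted medians.
Total weight W = 340; half = 170.
x-coordinate, sorted with cumulative weight:
  x=3 (A, w=70) cum 70
  x=5 (D, w=110) cum 180  ← median
  x=8 (C, w=110) cum 290
  x=10 (B, w=50) cum 340
⇒ x* = 5
y-coordinate, sorted with cumulative weight:
  y=3 (D, w=110) cum 110
  y=4 (C, w=110) cum 220  ← median
  y=7 (B, w=50) cum 270
  y=7 (A, w=70) cum 340
⇒ y* = 4

(5, 4)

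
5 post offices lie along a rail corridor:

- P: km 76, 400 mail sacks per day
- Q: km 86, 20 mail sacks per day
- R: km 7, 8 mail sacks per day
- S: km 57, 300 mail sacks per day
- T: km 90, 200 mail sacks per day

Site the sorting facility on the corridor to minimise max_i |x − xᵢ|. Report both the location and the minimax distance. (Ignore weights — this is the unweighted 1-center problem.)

The 1-center on a line is the midpoint of the two extreme points: leftmost at 7, rightmost at 90.
Optimal location = (7 + 90)/2 = 48.5; maximum distance = (90 − 7)/2 = 41.5.

location 48.5, max distance 41.5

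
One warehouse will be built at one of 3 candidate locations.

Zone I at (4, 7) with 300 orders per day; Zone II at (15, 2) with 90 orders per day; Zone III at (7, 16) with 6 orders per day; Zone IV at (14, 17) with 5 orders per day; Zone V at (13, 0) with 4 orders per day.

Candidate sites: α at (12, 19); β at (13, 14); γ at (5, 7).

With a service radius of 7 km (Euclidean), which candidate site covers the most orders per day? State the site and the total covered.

Coverage radius r = 7 km; a point is covered iff (Δx)²+(Δy)² ≤ 7² = 49.
  α (12, 19): covers {Zone III, Zone IV} → 11
  β (13, 14): covers {Zone III, Zone IV} → 11
  γ (5, 7): covers {Zone I} → 300
Maximum coverage at γ: 300 orders per day.

γ, covering 300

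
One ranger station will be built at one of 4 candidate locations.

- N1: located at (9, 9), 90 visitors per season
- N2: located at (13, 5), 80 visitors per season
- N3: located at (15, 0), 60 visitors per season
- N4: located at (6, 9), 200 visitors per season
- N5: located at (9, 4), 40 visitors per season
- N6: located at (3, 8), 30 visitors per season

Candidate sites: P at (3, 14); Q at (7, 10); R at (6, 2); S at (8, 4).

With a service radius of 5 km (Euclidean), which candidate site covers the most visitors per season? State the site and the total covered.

Q, covering 320

Coverage radius r = 5 km; a point is covered iff (Δx)²+(Δy)² ≤ 5² = 25.
  P (3, 14): covers {none} → 0
  Q (7, 10): covers {N1, N4, N6} → 320
  R (6, 2): covers {N5} → 40
  S (8, 4): covers {N5} → 40
Maximum coverage at Q: 320 visitors per season.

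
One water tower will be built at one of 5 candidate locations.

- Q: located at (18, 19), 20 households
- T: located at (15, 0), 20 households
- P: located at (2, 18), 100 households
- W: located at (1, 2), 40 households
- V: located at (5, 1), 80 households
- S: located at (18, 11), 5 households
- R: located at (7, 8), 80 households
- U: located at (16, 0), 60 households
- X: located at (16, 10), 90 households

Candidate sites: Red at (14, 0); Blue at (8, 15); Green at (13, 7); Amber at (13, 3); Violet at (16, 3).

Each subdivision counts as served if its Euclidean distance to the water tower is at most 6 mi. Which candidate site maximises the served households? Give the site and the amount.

Coverage radius r = 6 mi; a point is covered iff (Δx)²+(Δy)² ≤ 6² = 36.
  Red (14, 0): covers {T, U} → 80
  Blue (8, 15): covers {none} → 0
  Green (13, 7): covers {X} → 90
  Amber (13, 3): covers {T, U} → 80
  Violet (16, 3): covers {T, U} → 80
Maximum coverage at Green: 90 households.

Green, covering 90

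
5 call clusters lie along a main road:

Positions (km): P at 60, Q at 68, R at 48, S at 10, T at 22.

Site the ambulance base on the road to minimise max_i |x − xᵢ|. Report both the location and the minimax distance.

location 39, max distance 29

The 1-center on a line is the midpoint of the two extreme points: leftmost at 10, rightmost at 68.
Optimal location = (10 + 68)/2 = 39; maximum distance = (68 − 10)/2 = 29.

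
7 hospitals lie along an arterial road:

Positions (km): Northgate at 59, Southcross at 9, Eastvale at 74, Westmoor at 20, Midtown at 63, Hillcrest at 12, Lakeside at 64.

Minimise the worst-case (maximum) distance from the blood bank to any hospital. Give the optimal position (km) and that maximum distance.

location 41.5, max distance 32.5

The 1-center on a line is the midpoint of the two extreme points: leftmost at 9, rightmost at 74.
Optimal location = (9 + 74)/2 = 41.5; maximum distance = (74 − 9)/2 = 32.5.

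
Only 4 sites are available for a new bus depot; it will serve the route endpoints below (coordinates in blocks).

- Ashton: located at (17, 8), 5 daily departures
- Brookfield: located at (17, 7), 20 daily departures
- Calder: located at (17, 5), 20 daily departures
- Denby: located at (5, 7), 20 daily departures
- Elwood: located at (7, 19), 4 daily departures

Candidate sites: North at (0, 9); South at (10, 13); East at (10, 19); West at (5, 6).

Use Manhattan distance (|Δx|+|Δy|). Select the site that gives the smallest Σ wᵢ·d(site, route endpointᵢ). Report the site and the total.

Total weighted distance at each candidate:
  North (0, 9): total = 1098
  South (10, 13): total = 876
  East (10, 19): total = 1242
  West (5, 6): total = 670
Minimum is at West with total 670 blocks.

West, total 670 blocks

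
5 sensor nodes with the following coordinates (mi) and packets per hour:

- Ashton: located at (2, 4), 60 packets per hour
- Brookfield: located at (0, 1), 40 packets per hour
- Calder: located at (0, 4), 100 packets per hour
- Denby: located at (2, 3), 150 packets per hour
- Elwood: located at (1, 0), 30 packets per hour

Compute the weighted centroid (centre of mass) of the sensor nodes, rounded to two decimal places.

The minimiser of Σwᵢ‖p−pᵢ‖² is the weighted centroid p* = (Σwᵢpᵢ)/(Σwᵢ).
Σwᵢ = 380.
Σwᵢxᵢ = 60·2 + 40·0 + 100·0 + 150·2 + 30·1 = 450.
Σwᵢyᵢ = 60·4 + 40·1 + 100·4 + 150·3 + 30·0 = 1130.
x* = 450/380 = 1.18, y* = 1130/380 = 2.97.

(1.18, 2.97)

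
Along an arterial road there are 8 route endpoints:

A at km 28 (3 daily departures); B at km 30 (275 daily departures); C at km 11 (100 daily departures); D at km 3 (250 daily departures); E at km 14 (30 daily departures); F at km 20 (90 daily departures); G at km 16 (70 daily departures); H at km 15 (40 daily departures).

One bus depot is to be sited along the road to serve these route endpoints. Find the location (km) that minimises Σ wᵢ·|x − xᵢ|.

x = 16

For a sum of weighted absolute distances on a line, the optimum is the weighted median (not the mean). Total weight W = 858; half-weight = 429.
Sort by position and accumulate weight:
  km 3 (D, w=250) → cum 250
  km 11 (C, w=100) → cum 350
  km 14 (E, w=30) → cum 380
  km 15 (H, w=40) → cum 420
  km 16 (G, w=70) → cum 490  ≥ 429 → median here
  km 20 (F, w=90) → cum 580
  km 28 (A, w=3) → cum 583
  km 30 (B, w=275) → cum 858
Optimal location: km 16.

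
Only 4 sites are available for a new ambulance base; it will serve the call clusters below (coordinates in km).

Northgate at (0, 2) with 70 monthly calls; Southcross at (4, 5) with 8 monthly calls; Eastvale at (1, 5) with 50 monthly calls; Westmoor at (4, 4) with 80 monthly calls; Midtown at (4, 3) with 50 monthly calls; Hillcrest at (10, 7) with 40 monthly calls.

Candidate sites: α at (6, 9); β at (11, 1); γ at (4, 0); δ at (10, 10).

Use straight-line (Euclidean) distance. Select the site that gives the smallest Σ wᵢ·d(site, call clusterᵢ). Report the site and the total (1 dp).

Total weighted distance at each candidate:
  α (6, 9): total = 1927.2
  β (11, 1): total = 2592.8
  γ (4, 0): total = 1483.4
  δ (10, 10): total = 2733.5
Minimum is at γ with total 1483.4 km.

γ, total 1483.4 km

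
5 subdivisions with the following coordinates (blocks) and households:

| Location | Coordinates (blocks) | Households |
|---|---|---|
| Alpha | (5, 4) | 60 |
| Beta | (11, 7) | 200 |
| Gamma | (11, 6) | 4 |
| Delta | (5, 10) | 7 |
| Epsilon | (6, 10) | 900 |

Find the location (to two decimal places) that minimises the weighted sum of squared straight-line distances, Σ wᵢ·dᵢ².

The minimiser of Σwᵢ‖p−pᵢ‖² is the weighted centroid p* = (Σwᵢpᵢ)/(Σwᵢ).
Σwᵢ = 1171.
Σwᵢxᵢ = 60·5 + 200·11 + 4·11 + 7·5 + 900·6 = 7979.
Σwᵢyᵢ = 60·4 + 200·7 + 4·6 + 7·10 + 900·10 = 10734.
x* = 7979/1171 = 6.81, y* = 10734/1171 = 9.17.

(6.81, 9.17)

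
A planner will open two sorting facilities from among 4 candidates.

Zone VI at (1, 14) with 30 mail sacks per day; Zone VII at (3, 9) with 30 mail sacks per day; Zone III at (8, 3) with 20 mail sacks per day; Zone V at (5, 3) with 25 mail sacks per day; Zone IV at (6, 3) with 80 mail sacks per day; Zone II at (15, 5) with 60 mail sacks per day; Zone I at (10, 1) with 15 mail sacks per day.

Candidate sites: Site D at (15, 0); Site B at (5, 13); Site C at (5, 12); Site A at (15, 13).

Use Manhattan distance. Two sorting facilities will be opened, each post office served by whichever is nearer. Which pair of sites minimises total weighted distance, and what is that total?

Evaluate every pair (each demand assigned to the nearer of the two):
  {Site D, Site C}: total = 1945
  {Site D, Site B}: total = 2050
  {Site C, Site A}: total = 2315
  {Site B, Site A}: total = 2455
  {Site D, Site A}: total = 2805
  {Site B, Site C}: total = 2825
Best pair: {Site D, Site C} with total 1945.

{Site D, Site C}, total 1945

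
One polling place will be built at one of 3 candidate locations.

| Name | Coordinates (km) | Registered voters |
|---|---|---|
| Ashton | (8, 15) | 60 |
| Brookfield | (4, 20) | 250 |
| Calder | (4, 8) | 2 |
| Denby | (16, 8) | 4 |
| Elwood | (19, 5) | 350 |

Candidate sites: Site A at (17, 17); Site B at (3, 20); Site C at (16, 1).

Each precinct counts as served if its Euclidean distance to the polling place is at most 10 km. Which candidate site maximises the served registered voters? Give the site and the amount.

Coverage radius r = 10 km; a point is covered iff (Δx)²+(Δy)² ≤ 10² = 100.
  Site A (17, 17): covers {Ashton, Denby} → 64
  Site B (3, 20): covers {Ashton, Brookfield} → 310
  Site C (16, 1): covers {Denby, Elwood} → 354
Maximum coverage at Site C: 354 registered voters.

Site C, covering 354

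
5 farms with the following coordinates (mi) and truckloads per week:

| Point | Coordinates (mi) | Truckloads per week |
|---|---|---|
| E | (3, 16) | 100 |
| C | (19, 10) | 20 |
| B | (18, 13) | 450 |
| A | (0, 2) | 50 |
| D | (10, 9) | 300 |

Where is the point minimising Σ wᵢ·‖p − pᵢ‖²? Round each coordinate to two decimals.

The minimiser of Σwᵢ‖p−pᵢ‖² is the weighted centroid p* = (Σwᵢpᵢ)/(Σwᵢ).
Σwᵢ = 920.
Σwᵢxᵢ = 100·3 + 20·19 + 450·18 + 50·0 + 300·10 = 11780.
Σwᵢyᵢ = 100·16 + 20·10 + 450·13 + 50·2 + 300·9 = 10450.
x* = 11780/920 = 12.80, y* = 10450/920 = 11.36.

(12.80, 11.36)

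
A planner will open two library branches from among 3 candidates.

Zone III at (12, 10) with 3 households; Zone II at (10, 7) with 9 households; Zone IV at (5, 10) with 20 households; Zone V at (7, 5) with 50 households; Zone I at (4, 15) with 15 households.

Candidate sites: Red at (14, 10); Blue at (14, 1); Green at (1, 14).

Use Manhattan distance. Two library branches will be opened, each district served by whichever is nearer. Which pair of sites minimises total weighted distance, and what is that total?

Evaluate every pair (each demand assigned to the nearer of the two):
  {Red, Green}: total = 889
  {Blue, Green}: total = 893
  {Red, Blue}: total = 1024
Best pair: {Red, Green} with total 889.

{Red, Green}, total 889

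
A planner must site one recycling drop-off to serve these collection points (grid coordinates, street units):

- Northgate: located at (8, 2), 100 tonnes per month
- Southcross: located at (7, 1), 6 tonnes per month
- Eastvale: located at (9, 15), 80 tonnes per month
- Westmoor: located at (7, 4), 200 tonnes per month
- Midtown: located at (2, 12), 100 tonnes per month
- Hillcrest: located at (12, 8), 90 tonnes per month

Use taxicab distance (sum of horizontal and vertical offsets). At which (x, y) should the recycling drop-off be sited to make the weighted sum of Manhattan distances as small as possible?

Manhattan distance separates: Σwᵢ(|x−xᵢ|+|y−yᵢ|) = Σwᵢ|x−xᵢ| + Σwᵢ|y−yᵢ|, so x and y are optimised independently as 1-D weighted medians.
Total weight W = 576; half = 288.
x-coordinate, sorted with cumulative weight:
  x=2 (Midtown, w=100) cum 100
  x=7 (Southcross, w=6) cum 106
  x=7 (Westmoor, w=200) cum 306  ← median
  x=8 (Northgate, w=100) cum 406
  x=9 (Eastvale, w=80) cum 486
  x=12 (Hillcrest, w=90) cum 576
⇒ x* = 7
y-coordinate, sorted with cumulative weight:
  y=1 (Southcross, w=6) cum 6
  y=2 (Northgate, w=100) cum 106
  y=4 (Westmoor, w=200) cum 306  ← median
  y=8 (Hillcrest, w=90) cum 396
  y=12 (Midtown, w=100) cum 496
  y=15 (Eastvale, w=80) cum 576
⇒ y* = 4

(7, 4)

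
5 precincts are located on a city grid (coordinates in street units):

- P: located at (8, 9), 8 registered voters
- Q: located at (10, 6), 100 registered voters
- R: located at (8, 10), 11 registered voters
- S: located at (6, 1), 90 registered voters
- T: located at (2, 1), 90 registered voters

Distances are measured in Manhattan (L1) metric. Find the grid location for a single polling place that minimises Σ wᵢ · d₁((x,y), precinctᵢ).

(6, 1)

Manhattan distance separates: Σwᵢ(|x−xᵢ|+|y−yᵢ|) = Σwᵢ|x−xᵢ| + Σwᵢ|y−yᵢ|, so x and y are optimised independently as 1-D weighted medians.
Total weight W = 299; half = 149.5.
x-coordinate, sorted with cumulative weight:
  x=2 (T, w=90) cum 90
  x=6 (S, w=90) cum 180  ← median
  x=8 (P, w=8) cum 188
  x=8 (R, w=11) cum 199
  x=10 (Q, w=100) cum 299
⇒ x* = 6
y-coordinate, sorted with cumulative weight:
  y=1 (S, w=90) cum 90
  y=1 (T, w=90) cum 180  ← median
  y=6 (Q, w=100) cum 280
  y=9 (P, w=8) cum 288
  y=10 (R, w=11) cum 299
⇒ y* = 1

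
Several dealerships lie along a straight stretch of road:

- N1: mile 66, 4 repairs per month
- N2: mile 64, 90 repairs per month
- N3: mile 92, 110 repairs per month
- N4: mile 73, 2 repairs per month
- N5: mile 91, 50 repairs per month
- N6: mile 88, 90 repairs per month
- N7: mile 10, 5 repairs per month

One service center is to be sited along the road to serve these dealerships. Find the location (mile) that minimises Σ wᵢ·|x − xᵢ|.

For a sum of weighted absolute distances on a line, the optimum is the weighted median (not the mean). Total weight W = 351; half-weight = 175.5.
Sort by position and accumulate weight:
  mile 10 (N7, w=5) → cum 5
  mile 64 (N2, w=90) → cum 95
  mile 66 (N1, w=4) → cum 99
  mile 73 (N4, w=2) → cum 101
  mile 88 (N6, w=90) → cum 191  ≥ 175.5 → median here
  mile 91 (N5, w=50) → cum 241
  mile 92 (N3, w=110) → cum 351
Optimal location: mile 88.

x = 88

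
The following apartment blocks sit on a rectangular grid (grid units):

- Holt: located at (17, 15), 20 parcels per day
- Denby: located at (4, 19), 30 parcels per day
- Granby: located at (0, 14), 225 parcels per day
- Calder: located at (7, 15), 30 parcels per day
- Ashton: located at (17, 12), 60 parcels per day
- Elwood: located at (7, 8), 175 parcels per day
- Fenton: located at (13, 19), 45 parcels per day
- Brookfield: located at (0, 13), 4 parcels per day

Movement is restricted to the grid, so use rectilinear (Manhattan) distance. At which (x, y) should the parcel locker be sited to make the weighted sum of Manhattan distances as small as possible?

(7, 14)

Manhattan distance separates: Σwᵢ(|x−xᵢ|+|y−yᵢ|) = Σwᵢ|x−xᵢ| + Σwᵢ|y−yᵢ|, so x and y are optimised independently as 1-D weighted medians.
Total weight W = 589; half = 294.5.
x-coordinate, sorted with cumulative weight:
  x=0 (Granby, w=225) cum 225
  x=0 (Brookfield, w=4) cum 229
  x=4 (Denby, w=30) cum 259
  x=7 (Calder, w=30) cum 289
  x=7 (Elwood, w=175) cum 464  ← median
  x=13 (Fenton, w=45) cum 509
  x=17 (Holt, w=20) cum 529
  x=17 (Ashton, w=60) cum 589
⇒ x* = 7
y-coordinate, sorted with cumulative weight:
  y=8 (Elwood, w=175) cum 175
  y=12 (Ashton, w=60) cum 235
  y=13 (Brookfield, w=4) cum 239
  y=14 (Granby, w=225) cum 464  ← median
  y=15 (Holt, w=20) cum 484
  y=15 (Calder, w=30) cum 514
  y=19 (Denby, w=30) cum 544
  y=19 (Fenton, w=45) cum 589
⇒ y* = 14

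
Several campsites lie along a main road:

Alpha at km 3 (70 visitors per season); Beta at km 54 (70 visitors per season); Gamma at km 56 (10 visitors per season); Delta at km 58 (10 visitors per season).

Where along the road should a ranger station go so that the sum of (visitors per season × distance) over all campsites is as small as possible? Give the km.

x = 54

For a sum of weighted absolute distances on a line, the optimum is the weighted median (not the mean). Total weight W = 160; half-weight = 80.
Sort by position and accumulate weight:
  km 3 (Alpha, w=70) → cum 70
  km 54 (Beta, w=70) → cum 140  ≥ 80 → median here
  km 56 (Gamma, w=10) → cum 150
  km 58 (Delta, w=10) → cum 160
Optimal location: km 54.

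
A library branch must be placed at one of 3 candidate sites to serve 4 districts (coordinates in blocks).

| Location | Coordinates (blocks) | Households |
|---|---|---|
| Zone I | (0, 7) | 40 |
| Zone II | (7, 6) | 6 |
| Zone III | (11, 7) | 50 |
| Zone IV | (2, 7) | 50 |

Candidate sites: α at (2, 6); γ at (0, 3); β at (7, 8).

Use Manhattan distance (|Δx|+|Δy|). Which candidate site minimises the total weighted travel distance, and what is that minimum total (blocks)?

α, total 700 blocks

Total weighted distance at each candidate:
  α (2, 6): total = 700
  γ (0, 3): total = 1270
  β (7, 8): total = 882
Minimum is at α with total 700 blocks.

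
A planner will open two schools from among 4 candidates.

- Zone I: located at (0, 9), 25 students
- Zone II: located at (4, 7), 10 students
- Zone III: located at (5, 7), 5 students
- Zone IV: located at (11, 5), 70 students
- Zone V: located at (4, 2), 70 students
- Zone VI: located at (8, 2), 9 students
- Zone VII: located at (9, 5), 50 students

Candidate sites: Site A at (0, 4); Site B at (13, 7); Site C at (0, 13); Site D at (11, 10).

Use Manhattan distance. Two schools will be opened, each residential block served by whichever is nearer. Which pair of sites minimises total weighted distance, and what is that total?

Evaluate every pair (each demand assigned to the nearer of the two):
  {Site A, Site B}: total = 1325
  {Site A, Site D}: total = 1445
  {Site B, Site C}: total = 1880
  {Site A, Site C}: total = 2060
  {Site B, Site D}: total = 2080
  {Site C, Site D}: total = 2094
Best pair: {Site A, Site B} with total 1325.

{Site A, Site B}, total 1325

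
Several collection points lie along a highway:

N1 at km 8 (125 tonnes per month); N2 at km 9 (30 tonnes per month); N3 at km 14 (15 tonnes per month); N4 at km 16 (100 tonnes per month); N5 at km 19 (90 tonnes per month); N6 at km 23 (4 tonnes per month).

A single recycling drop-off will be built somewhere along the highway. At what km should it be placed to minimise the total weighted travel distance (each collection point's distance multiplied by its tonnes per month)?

x = 16

For a sum of weighted absolute distances on a line, the optimum is the weighted median (not the mean). Total weight W = 364; half-weight = 182.
Sort by position and accumulate weight:
  km 8 (N1, w=125) → cum 125
  km 9 (N2, w=30) → cum 155
  km 14 (N3, w=15) → cum 170
  km 16 (N4, w=100) → cum 270  ≥ 182 → median here
  km 19 (N5, w=90) → cum 360
  km 23 (N6, w=4) → cum 364
Optimal location: km 16.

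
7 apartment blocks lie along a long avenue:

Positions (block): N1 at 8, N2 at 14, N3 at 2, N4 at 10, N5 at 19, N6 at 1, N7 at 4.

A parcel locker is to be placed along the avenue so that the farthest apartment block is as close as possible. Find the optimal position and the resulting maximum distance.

location 10, max distance 9

The 1-center on a line is the midpoint of the two extreme points: leftmost at 1, rightmost at 19.
Optimal location = (1 + 19)/2 = 10; maximum distance = (19 − 1)/2 = 9.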